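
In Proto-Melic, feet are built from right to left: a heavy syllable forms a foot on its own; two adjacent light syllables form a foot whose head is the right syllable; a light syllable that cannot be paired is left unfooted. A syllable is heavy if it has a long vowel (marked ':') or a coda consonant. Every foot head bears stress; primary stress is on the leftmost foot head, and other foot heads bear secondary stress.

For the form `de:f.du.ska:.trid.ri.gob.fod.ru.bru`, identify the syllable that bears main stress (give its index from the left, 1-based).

1

Weights: 1 de:f H, 2 du L, 3 ska: H, 4 trid H, 5 ri L, 6 gob H, 7 fod H, 8 ru L, 9 bru L.
Parse right to left (heavy = foot alone; LL = one foot; stranded L unfooted): (ˈde:f) du (ˈska:) (ˈtrid) ri (ˈgob) (ˈfod) (ru.ˈbru).
Foot heads: 1, 3, 4, 6, 7, 9.
Primary stress on the leftmost head = syllable 1.
Primary stress: syllable 1 → ˈde:f.du.ska:.trid.ri.gob.fod.ru.bru.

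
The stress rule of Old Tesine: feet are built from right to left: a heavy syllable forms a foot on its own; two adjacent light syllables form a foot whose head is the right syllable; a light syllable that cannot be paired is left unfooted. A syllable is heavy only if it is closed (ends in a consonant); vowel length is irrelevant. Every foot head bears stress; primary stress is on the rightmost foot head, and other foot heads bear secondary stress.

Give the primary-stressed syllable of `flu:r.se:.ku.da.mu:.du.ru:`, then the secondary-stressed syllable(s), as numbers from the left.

Weights: 1 flu:r H, 2 se: L, 3 ku L, 4 da L, 5 mu: L, 6 du L, 7 ru: L.
Parse right to left (heavy = foot alone; LL = one foot; stranded L unfooted): (ˈflu:r) (se:.ˈku) (da.ˈmu:) (du.ˈru:).
Foot heads: 1, 3, 5, 7.
Primary stress on the rightmost head = syllable 7.
Secondary stress on 1, 3, 5: ˌflu:r.se:.ˌku.da.ˌmu:.du.ˈru:.

primary 7, secondary 1, 3, 5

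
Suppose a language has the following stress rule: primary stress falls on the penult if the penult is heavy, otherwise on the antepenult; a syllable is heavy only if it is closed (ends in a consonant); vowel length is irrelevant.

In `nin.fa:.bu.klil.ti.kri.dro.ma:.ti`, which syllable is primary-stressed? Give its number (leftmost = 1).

Weights: 7 dro L, 8 ma: L, 9 ti L.
The penult (syllable 8, ma:) is light, so stress falls on the antepenult (syllable 7, dro).
Primary stress: syllable 7 → nin.fa:.bu.klil.ti.kri.ˈdro.ma:.ti.

7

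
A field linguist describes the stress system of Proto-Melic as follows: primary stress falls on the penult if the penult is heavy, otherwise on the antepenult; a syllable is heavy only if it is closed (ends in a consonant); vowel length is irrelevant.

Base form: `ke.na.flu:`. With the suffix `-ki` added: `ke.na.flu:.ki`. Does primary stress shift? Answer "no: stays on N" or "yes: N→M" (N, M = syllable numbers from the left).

yes: 1→2

Base `ke.na.flu:` (3 syllables):
  Weights: 1 ke L, 2 na L, 3 flu: L.
  The penult (syllable 2, na) is light, so stress falls on the antepenult (syllable 1, ke).
  → primary stress on syllable 1.
Suffixed `ke.na.flu:.ki` (4 syllables):
  Weights: 2 na L, 3 flu: L, 4 ki L.
  The penult (syllable 3, flu:) is light, so stress falls on the antepenult (syllable 2, na).
  → primary stress on syllable 2.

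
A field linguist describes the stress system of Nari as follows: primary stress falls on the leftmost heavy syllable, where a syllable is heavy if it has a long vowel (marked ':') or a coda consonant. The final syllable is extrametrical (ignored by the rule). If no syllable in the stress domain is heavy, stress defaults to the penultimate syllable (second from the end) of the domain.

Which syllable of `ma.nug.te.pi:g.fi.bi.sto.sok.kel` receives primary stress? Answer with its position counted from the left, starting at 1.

The final syllable (9, kel) is extrametrical; the stress domain is syllables 1–8.
Weights: 1 ma L, 2 nug H, 3 te L, 4 pi:g H, 5 fi L, 6 bi L, 7 sto L, 8 sok H.
Heavy syllables in the domain: 2, 4, 8. The leftmost is syllable 2 (nug).
Primary stress: syllable 2 → ma.ˈnug.te.pi:g.fi.bi.sto.sok.kel.

2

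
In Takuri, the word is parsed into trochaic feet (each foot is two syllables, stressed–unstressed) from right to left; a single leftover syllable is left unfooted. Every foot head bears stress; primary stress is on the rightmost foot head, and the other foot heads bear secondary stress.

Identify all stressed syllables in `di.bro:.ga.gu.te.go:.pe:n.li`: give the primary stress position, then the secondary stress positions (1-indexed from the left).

primary 7, secondary 1, 3, 5

Parse right to left into trochaic (ˈσσ) feet: (ˈdi.bro:) (ˈga.gu) (ˈte.go:) (ˈpe:n.li).
Foot heads (stressed positions): 1, 3, 5, 7.
End Rule Rightmost: primary stress on the rightmost head = syllable 7.
Secondary stress on 1, 3, 5: ˌdi.bro:.ˌga.gu.ˌte.go:.ˈpe:n.li.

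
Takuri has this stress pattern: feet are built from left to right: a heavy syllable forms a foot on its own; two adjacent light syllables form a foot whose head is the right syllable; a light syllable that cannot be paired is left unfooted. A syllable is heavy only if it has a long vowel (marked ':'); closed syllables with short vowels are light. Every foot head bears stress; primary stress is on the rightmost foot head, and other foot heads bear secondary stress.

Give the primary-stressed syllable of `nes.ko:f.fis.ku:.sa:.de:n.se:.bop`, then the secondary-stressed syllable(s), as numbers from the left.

primary 7, secondary 2, 4, 5, 6

Weights: 1 nes L, 2 ko:f H, 3 fis L, 4 ku: H, 5 sa: H, 6 de:n H, 7 se: H, 8 bop L.
Parse left to right (heavy = foot alone; LL = one foot; stranded L unfooted): nes (ˈko:f) fis (ˈku:) (ˈsa:) (ˈde:n) (ˈse:) bop.
Foot heads: 2, 4, 5, 6, 7.
Primary stress on the rightmost head = syllable 7.
Secondary stress on 2, 4, 5, 6: nes.ˌko:f.fis.ˌku:.ˌsa:.ˌde:n.ˈse:.bop.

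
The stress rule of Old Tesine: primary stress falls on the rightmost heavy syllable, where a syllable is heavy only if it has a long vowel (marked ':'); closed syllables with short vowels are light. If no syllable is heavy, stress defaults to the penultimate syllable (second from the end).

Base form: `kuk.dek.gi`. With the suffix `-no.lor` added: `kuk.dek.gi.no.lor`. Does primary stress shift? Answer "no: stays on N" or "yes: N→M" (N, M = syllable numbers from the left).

yes: 2→4

Base `kuk.dek.gi` (3 syllables):
  Weights: 1 kuk L, 2 dek L, 3 gi L.
  No heavy syllable in the domain; default to the penultimate syllable (second from the end) = syllable 2.
  → primary stress on syllable 2.
Suffixed `kuk.dek.gi.no.lor` (5 syllables):
  Weights: 1 kuk L, 2 dek L, 3 gi L, 4 no L, 5 lor L.
  No heavy syllable in the domain; default to the penultimate syllable (second from the end) = syllable 4.
  → primary stress on syllable 4.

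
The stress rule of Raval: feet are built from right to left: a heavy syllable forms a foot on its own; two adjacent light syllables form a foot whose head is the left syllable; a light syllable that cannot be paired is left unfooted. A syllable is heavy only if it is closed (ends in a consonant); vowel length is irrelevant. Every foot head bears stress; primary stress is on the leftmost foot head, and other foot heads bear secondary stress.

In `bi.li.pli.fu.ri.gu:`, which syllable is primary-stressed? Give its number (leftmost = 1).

Weights: 1 bi L, 2 li L, 3 pli L, 4 fu L, 5 ri L, 6 gu: L.
Parse right to left (heavy = foot alone; LL = one foot; stranded L unfooted): (ˈbi.li) (ˈpli.fu) (ˈri.gu:).
Foot heads: 1, 3, 5.
Primary stress on the leftmost head = syllable 1.
Primary stress: syllable 1 → ˈbi.li.pli.fu.ri.gu:.

1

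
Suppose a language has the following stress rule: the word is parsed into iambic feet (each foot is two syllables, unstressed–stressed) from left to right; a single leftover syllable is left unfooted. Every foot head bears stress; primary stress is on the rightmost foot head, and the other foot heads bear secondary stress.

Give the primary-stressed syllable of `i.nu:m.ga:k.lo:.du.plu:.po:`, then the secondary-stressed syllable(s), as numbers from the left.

Parse left to right into iambic (σˈσ) feet: (i.ˈnu:m) (ga:k.ˈlo:) (du.ˈplu:) po:. Syllable 7 is left unfooted.
Foot heads (stressed positions): 2, 4, 6.
End Rule Rightmost: primary stress on the rightmost head = syllable 6.
Secondary stress on 2, 4: i.ˌnu:m.ga:k.ˌlo:.du.ˈplu:.po:.

primary 6, secondary 2, 4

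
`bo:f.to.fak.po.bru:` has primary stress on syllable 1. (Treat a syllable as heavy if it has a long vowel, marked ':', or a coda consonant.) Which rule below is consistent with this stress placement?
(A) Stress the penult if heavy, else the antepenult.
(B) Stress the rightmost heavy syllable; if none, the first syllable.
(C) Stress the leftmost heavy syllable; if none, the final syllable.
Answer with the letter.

C

Rule A → syllable 3 (observed: 1).
Rule B → syllable 5 (observed: 1).
Rule C → syllable 1 ✓.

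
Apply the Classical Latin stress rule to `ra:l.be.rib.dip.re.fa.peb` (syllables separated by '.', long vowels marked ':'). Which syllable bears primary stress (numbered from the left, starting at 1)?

5

Classical Latin: stress the penult if heavy (long vowel or closed), else the antepenult.
Weights: 5 re L, 6 fa L, 7 peb H.
The penult (syllable 6, fa) is light, so stress falls on the antepenult (syllable 5, re).
Stress on syllable 5: ra:l.be.rib.dip.ˈre.fa.peb.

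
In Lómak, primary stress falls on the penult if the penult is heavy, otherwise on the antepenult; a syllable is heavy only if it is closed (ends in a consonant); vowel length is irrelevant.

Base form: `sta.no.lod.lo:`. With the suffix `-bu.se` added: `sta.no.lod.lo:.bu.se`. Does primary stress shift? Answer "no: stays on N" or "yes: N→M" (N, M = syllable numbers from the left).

yes: 3→4

Base `sta.no.lod.lo:` (4 syllables):
  Weights: 2 no L, 3 lod H, 4 lo: L.
  The penult (syllable 3, lod) is heavy, so it takes stress.
  → primary stress on syllable 3.
Suffixed `sta.no.lod.lo:.bu.se` (6 syllables):
  Weights: 4 lo: L, 5 bu L, 6 se L.
  The penult (syllable 5, bu) is light, so stress falls on the antepenult (syllable 4, lo:).
  → primary stress on syllable 4.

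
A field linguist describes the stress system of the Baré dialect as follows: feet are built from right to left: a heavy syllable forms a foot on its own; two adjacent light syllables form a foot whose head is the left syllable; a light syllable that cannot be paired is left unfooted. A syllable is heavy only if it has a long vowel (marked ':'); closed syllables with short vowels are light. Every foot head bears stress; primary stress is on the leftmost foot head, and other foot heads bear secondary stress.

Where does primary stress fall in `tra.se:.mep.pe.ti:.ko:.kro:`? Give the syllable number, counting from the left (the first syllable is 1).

2

Weights: 1 tra L, 2 se: H, 3 mep L, 4 pe L, 5 ti: H, 6 ko: H, 7 kro: H.
Parse right to left (heavy = foot alone; LL = one foot; stranded L unfooted): tra (ˈse:) (ˈmep.pe) (ˈti:) (ˈko:) (ˈkro:).
Foot heads: 2, 3, 5, 6, 7.
Primary stress on the leftmost head = syllable 2.
Primary stress: syllable 2 → tra.ˈse:.mep.pe.ti:.ko:.kro:.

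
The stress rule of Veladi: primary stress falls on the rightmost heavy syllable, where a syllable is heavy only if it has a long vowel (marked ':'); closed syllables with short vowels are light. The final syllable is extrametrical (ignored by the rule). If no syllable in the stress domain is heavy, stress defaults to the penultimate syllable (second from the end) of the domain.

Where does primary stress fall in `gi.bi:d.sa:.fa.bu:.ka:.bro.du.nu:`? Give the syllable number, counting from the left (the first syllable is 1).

6

The final syllable (9, nu:) is extrametrical; the stress domain is syllables 1–8.
Weights: 1 gi L, 2 bi:d H, 3 sa: H, 4 fa L, 5 bu: H, 6 ka: H, 7 bro L, 8 du L.
Heavy syllables in the domain: 2, 3, 5, 6. The rightmost is syllable 6 (ka:).
Primary stress: syllable 6 → gi.bi:d.sa:.fa.bu:.ˈka:.bro.du.nu:.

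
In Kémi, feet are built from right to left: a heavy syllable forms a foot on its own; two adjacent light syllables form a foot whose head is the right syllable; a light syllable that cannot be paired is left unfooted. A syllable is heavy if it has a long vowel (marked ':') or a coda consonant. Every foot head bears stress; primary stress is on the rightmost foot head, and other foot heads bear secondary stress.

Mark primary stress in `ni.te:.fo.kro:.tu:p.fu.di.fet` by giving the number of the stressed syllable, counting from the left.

Weights: 1 ni L, 2 te: H, 3 fo L, 4 kro: H, 5 tu:p H, 6 fu L, 7 di L, 8 fet H.
Parse right to left (heavy = foot alone; LL = one foot; stranded L unfooted): ni (ˈte:) fo (ˈkro:) (ˈtu:p) (fu.ˈdi) (ˈfet).
Foot heads: 2, 4, 5, 7, 8.
Primary stress on the rightmost head = syllable 8.
Primary stress: syllable 8 → ni.te:.fo.kro:.tu:p.fu.di.ˈfet.

8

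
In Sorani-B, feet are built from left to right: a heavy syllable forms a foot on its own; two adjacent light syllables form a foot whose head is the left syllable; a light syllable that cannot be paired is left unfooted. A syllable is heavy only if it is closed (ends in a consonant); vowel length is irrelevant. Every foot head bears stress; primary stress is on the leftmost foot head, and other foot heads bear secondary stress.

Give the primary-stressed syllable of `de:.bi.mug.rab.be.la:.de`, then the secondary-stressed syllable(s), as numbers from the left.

primary 1, secondary 3, 4, 5

Weights: 1 de: L, 2 bi L, 3 mug H, 4 rab H, 5 be L, 6 la: L, 7 de L.
Parse left to right (heavy = foot alone; LL = one foot; stranded L unfooted): (ˈde:.bi) (ˈmug) (ˈrab) (ˈbe.la:) de.
Foot heads: 1, 3, 4, 5.
Primary stress on the leftmost head = syllable 1.
Secondary stress on 3, 4, 5: ˈde:.bi.ˌmug.ˌrab.ˌbe.la:.de.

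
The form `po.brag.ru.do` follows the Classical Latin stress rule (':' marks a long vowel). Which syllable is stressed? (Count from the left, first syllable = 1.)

2

Classical Latin: stress the penult if heavy (long vowel or closed), else the antepenult.
Weights: 2 brag H, 3 ru L, 4 do L.
The penult (syllable 3, ru) is light, so stress falls on the antepenult (syllable 2, brag).
Stress on syllable 2: po.ˈbrag.ru.do.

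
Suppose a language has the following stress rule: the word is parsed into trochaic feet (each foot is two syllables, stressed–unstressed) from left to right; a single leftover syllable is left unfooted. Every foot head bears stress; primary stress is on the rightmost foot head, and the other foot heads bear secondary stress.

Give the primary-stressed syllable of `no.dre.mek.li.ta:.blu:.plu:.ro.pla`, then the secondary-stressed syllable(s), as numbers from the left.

primary 7, secondary 1, 3, 5

Parse left to right into trochaic (ˈσσ) feet: (ˈno.dre) (ˈmek.li) (ˈta:.blu:) (ˈplu:.ro) pla. Syllable 9 is left unfooted.
Foot heads (stressed positions): 1, 3, 5, 7.
End Rule Rightmost: primary stress on the rightmost head = syllable 7.
Secondary stress on 1, 3, 5: ˌno.dre.ˌmek.li.ˌta:.blu:.ˈplu:.ro.pla.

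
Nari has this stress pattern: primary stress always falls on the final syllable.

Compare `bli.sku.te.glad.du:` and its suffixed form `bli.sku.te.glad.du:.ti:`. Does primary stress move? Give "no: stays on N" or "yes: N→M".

Base `bli.sku.te.glad.du:` (5 syllables):
  The word has 5 syllables; the final syllable is syllable 5 (du:).
  → primary stress on syllable 5.
Suffixed `bli.sku.te.glad.du:.ti:` (6 syllables):
  The word has 6 syllables; the final syllable is syllable 6 (ti:).
  → primary stress on syllable 6.

yes: 5→6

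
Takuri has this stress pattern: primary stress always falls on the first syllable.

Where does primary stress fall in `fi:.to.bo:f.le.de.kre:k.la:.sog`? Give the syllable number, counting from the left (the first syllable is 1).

The word has 8 syllables; the first syllable is syllable 1 (fi:).
Primary stress: syllable 1 → ˈfi:.to.bo:f.le.de.kre:k.la:.sog.

1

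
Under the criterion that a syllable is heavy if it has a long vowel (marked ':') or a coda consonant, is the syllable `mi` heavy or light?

`mi`: short vowel, open (no coda). Short vowel, open → light.

light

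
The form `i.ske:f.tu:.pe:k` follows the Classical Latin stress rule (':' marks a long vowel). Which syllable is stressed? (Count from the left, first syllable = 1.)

3

Classical Latin: stress the penult if heavy (long vowel or closed), else the antepenult.
Weights: 2 ske:f H, 3 tu: H, 4 pe:k H.
The penult (syllable 3, tu:) is heavy, so it takes stress.
Stress on syllable 3: i.ske:f.ˈtu:.pe:k.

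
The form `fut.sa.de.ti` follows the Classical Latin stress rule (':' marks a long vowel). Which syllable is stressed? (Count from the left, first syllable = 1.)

Classical Latin: stress the penult if heavy (long vowel or closed), else the antepenult.
Weights: 2 sa L, 3 de L, 4 ti L.
The penult (syllable 3, de) is light, so stress falls on the antepenult (syllable 2, sa).
Stress on syllable 2: fut.ˈsa.de.ti.

2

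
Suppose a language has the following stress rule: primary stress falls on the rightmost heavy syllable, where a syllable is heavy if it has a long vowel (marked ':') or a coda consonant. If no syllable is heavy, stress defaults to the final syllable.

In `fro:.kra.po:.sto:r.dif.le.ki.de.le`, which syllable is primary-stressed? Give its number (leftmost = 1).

Weights: 1 fro: H, 2 kra L, 3 po: H, 4 sto:r H, 5 dif H, 6 le L, 7 ki L, 8 de L, 9 le L.
Heavy syllables in the domain: 1, 3, 4, 5. The rightmost is syllable 5 (dif).
Primary stress: syllable 5 → fro:.kra.po:.sto:r.ˈdif.le.ki.de.le.

5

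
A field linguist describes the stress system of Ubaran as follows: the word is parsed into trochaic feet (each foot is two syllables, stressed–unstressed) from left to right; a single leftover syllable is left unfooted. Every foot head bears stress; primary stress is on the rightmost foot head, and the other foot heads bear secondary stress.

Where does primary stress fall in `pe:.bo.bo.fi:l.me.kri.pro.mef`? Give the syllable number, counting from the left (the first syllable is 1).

7

Parse left to right into trochaic (ˈσσ) feet: (ˈpe:.bo) (ˈbo.fi:l) (ˈme.kri) (ˈpro.mef).
Foot heads (stressed positions): 1, 3, 5, 7.
End Rule Rightmost: primary stress on the rightmost head = syllable 7.
Primary stress: syllable 7 → pe:.bo.bo.fi:l.me.kri.ˈpro.mef.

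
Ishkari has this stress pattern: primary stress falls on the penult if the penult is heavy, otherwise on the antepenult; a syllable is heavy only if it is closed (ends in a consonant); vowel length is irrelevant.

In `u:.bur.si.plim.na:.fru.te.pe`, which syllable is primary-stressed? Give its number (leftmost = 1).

6

Weights: 6 fru L, 7 te L, 8 pe L.
The penult (syllable 7, te) is light, so stress falls on the antepenult (syllable 6, fru).
Primary stress: syllable 6 → u:.bur.si.plim.na:.ˈfru.te.pe.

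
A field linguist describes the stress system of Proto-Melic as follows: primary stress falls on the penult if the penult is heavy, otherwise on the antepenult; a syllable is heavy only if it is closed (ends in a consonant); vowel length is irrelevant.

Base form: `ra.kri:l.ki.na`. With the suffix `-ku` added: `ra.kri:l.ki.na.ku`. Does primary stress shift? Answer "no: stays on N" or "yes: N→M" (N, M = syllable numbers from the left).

yes: 2→3

Base `ra.kri:l.ki.na` (4 syllables):
  Weights: 2 kri:l H, 3 ki L, 4 na L.
  The penult (syllable 3, ki) is light, so stress falls on the antepenult (syllable 2, kri:l).
  → primary stress on syllable 2.
Suffixed `ra.kri:l.ki.na.ku` (5 syllables):
  Weights: 3 ki L, 4 na L, 5 ku L.
  The penult (syllable 4, na) is light, so stress falls on the antepenult (syllable 3, ki).
  → primary stress on syllable 3.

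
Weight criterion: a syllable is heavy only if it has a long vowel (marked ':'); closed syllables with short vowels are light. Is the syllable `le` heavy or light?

light

`le`: short vowel, open (no coda). Short vowel → light.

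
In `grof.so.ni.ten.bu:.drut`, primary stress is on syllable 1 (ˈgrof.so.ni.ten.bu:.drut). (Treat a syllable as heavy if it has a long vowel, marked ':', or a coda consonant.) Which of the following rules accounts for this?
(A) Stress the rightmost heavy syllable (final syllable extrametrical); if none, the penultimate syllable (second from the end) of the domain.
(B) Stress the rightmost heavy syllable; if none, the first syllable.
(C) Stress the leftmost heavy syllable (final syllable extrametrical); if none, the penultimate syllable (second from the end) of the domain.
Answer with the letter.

Rule A → syllable 5 (observed: 1).
Rule B → syllable 6 (observed: 1).
Rule C → syllable 1 ✓.

C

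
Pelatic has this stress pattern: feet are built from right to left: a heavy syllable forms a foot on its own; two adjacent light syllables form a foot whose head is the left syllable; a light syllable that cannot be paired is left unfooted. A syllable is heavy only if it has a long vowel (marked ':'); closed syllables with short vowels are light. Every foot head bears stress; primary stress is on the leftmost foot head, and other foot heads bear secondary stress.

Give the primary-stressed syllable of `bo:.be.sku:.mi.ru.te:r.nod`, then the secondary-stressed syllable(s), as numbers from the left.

primary 1, secondary 3, 4, 6

Weights: 1 bo: H, 2 be L, 3 sku: H, 4 mi L, 5 ru L, 6 te:r H, 7 nod L.
Parse right to left (heavy = foot alone; LL = one foot; stranded L unfooted): (ˈbo:) be (ˈsku:) (ˈmi.ru) (ˈte:r) nod.
Foot heads: 1, 3, 4, 6.
Primary stress on the leftmost head = syllable 1.
Secondary stress on 3, 4, 6: ˈbo:.be.ˌsku:.ˌmi.ru.ˌte:r.nod.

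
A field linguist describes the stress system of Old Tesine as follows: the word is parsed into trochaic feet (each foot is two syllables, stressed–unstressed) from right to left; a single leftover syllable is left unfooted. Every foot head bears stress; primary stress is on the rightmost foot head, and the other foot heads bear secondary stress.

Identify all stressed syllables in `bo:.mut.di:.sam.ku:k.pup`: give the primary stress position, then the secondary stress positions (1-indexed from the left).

Parse right to left into trochaic (ˈσσ) feet: (ˈbo:.mut) (ˈdi:.sam) (ˈku:k.pup).
Foot heads (stressed positions): 1, 3, 5.
End Rule Rightmost: primary stress on the rightmost head = syllable 5.
Secondary stress on 1, 3: ˌbo:.mut.ˌdi:.sam.ˈku:k.pup.

primary 5, secondary 1, 3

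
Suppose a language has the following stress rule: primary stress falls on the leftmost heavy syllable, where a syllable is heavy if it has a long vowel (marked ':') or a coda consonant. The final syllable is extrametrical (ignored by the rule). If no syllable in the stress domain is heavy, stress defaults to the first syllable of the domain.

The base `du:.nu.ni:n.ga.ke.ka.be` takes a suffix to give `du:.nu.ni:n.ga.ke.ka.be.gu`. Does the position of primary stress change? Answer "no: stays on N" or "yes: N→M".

no: stays on 1

Base `du:.nu.ni:n.ga.ke.ka.be` (7 syllables):
  The final syllable (7, be) is extrametrical; the stress domain is syllables 1–6.
  Weights: 1 du: H, 2 nu L, 3 ni:n H, 4 ga L, 5 ke L, 6 ka L.
  Heavy syllables in the domain: 1, 3. The leftmost is syllable 1 (du:).
  → primary stress on syllable 1.
Suffixed `du:.nu.ni:n.ga.ke.ka.be.gu` (8 syllables):
  The final syllable (8, gu) is extrametrical; the stress domain is syllables 1–7.
  Weights: 1 du: H, 2 nu L, 3 ni:n H, 4 ga L, 5 ke L, 6 ka L, 7 be L.
  Heavy syllables in the domain: 1, 3. The leftmost is syllable 1 (du:).
  → primary stress on syllable 1.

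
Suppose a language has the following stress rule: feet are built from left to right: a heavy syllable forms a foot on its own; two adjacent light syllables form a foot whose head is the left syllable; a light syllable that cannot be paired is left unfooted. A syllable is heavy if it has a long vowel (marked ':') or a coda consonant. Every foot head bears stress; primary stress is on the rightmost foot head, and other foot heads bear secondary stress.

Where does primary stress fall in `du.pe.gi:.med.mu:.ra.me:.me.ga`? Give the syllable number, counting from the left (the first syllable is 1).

Weights: 1 du L, 2 pe L, 3 gi: H, 4 med H, 5 mu: H, 6 ra L, 7 me: H, 8 me L, 9 ga L.
Parse left to right (heavy = foot alone; LL = one foot; stranded L unfooted): (ˈdu.pe) (ˈgi:) (ˈmed) (ˈmu:) ra (ˈme:) (ˈme.ga).
Foot heads: 1, 3, 4, 5, 7, 8.
Primary stress on the rightmost head = syllable 8.
Primary stress: syllable 8 → du.pe.gi:.med.mu:.ra.me:.ˈme.ga.

8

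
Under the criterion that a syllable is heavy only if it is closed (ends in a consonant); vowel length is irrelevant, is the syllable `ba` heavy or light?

light

`ba`: short vowel, open (no coda). Open (no coda) → light.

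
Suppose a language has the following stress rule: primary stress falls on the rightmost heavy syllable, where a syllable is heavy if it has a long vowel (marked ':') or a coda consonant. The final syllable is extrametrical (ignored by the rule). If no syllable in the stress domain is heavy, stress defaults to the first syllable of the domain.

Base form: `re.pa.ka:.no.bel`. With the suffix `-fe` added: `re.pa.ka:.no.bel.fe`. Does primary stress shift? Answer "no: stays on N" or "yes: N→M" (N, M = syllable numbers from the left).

yes: 3→5

Base `re.pa.ka:.no.bel` (5 syllables):
  The final syllable (5, bel) is extrametrical; the stress domain is syllables 1–4.
  Weights: 1 re L, 2 pa L, 3 ka: H, 4 no L.
  Heavy syllables in the domain: 3. The rightmost is syllable 3 (ka:).
  → primary stress on syllable 3.
Suffixed `re.pa.ka:.no.bel.fe` (6 syllables):
  The final syllable (6, fe) is extrametrical; the stress domain is syllables 1–5.
  Weights: 1 re L, 2 pa L, 3 ka: H, 4 no L, 5 bel H.
  Heavy syllables in the domain: 3, 5. The rightmost is syllable 5 (bel).
  → primary stress on syllable 5.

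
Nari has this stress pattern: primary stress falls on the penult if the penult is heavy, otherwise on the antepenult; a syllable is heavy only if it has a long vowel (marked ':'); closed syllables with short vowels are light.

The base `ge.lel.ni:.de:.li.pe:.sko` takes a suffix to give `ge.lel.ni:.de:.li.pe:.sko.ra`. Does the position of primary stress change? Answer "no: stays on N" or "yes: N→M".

Base `ge.lel.ni:.de:.li.pe:.sko` (7 syllables):
  Weights: 5 li L, 6 pe: H, 7 sko L.
  The penult (syllable 6, pe:) is heavy, so it takes stress.
  → primary stress on syllable 6.
Suffixed `ge.lel.ni:.de:.li.pe:.sko.ra` (8 syllables):
  Weights: 6 pe: H, 7 sko L, 8 ra L.
  The penult (syllable 7, sko) is light, so stress falls on the antepenult (syllable 6, pe:).
  → primary stress on syllable 6.

no: stays on 6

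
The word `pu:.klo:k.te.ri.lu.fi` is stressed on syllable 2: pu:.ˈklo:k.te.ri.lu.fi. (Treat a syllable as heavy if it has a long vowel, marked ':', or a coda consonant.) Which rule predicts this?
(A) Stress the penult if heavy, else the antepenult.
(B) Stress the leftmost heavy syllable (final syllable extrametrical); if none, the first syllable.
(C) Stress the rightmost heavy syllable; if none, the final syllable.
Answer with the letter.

Rule A → syllable 4 (observed: 2).
Rule B → syllable 1 (observed: 2).
Rule C → syllable 2 ✓.

C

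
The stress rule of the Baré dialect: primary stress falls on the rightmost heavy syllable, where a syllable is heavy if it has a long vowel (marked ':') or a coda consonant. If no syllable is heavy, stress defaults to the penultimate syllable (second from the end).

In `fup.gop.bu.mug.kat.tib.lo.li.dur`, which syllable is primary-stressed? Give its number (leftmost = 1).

Weights: 1 fup H, 2 gop H, 3 bu L, 4 mug H, 5 kat H, 6 tib H, 7 lo L, 8 li L, 9 dur H.
Heavy syllables in the domain: 1, 2, 4, 5, 6, 9. The rightmost is syllable 9 (dur).
Primary stress: syllable 9 → fup.gop.bu.mug.kat.tib.lo.li.ˈdur.

9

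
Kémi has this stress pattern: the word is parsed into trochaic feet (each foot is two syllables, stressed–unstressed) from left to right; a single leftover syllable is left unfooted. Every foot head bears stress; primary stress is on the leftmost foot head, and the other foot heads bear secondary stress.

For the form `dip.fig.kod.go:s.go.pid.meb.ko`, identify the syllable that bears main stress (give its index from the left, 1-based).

1

Parse left to right into trochaic (ˈσσ) feet: (ˈdip.fig) (ˈkod.go:s) (ˈgo.pid) (ˈmeb.ko).
Foot heads (stressed positions): 1, 3, 5, 7.
End Rule Leftmost: primary stress on the leftmost head = syllable 1.
Primary stress: syllable 1 → ˈdip.fig.kod.go:s.go.pid.meb.ko.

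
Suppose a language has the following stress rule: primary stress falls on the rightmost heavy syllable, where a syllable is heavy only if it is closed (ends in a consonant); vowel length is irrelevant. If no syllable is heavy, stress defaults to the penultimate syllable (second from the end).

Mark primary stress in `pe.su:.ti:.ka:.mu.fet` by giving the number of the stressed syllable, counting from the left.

6

Weights: 1 pe L, 2 su: L, 3 ti: L, 4 ka: L, 5 mu L, 6 fet H.
Heavy syllables in the domain: 6. The rightmost is syllable 6 (fet).
Primary stress: syllable 6 → pe.su:.ti:.ka:.mu.ˈfet.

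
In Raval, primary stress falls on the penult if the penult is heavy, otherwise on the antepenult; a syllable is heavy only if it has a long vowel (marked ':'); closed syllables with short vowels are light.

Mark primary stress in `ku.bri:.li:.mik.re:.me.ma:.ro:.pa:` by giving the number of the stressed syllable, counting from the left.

Weights: 7 ma: H, 8 ro: H, 9 pa: H.
The penult (syllable 8, ro:) is heavy, so it takes stress.
Primary stress: syllable 8 → ku.bri:.li:.mik.re:.me.ma:.ˈro:.pa:.

8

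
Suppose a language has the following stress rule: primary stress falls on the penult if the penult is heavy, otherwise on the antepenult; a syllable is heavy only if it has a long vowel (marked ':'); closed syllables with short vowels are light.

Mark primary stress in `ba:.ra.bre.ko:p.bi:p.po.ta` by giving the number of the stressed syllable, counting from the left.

Weights: 5 bi:p H, 6 po L, 7 ta L.
The penult (syllable 6, po) is light, so stress falls on the antepenult (syllable 5, bi:p).
Primary stress: syllable 5 → ba:.ra.bre.ko:p.ˈbi:p.po.ta.

5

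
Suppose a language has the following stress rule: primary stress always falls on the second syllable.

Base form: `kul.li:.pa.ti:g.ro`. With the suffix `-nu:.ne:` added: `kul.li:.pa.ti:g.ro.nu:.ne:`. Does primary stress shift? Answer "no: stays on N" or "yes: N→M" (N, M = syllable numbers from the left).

no: stays on 2

Base `kul.li:.pa.ti:g.ro` (5 syllables):
  The word has 5 syllables; the second syllable is syllable 2 (li:).
  → primary stress on syllable 2.
Suffixed `kul.li:.pa.ti:g.ro.nu:.ne:` (7 syllables):
  The word has 7 syllables; the second syllable is syllable 2 (li:).
  → primary stress on syllable 2.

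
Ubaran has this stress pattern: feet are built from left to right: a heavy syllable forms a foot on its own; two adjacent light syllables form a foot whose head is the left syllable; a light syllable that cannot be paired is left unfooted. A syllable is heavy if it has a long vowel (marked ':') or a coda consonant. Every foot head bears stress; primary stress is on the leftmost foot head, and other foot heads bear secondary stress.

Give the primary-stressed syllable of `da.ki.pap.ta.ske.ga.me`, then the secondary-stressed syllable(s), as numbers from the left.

Weights: 1 da L, 2 ki L, 3 pap H, 4 ta L, 5 ske L, 6 ga L, 7 me L.
Parse left to right (heavy = foot alone; LL = one foot; stranded L unfooted): (ˈda.ki) (ˈpap) (ˈta.ske) (ˈga.me).
Foot heads: 1, 3, 4, 6.
Primary stress on the leftmost head = syllable 1.
Secondary stress on 3, 4, 6: ˈda.ki.ˌpap.ˌta.ske.ˌga.me.

primary 1, secondary 3, 4, 6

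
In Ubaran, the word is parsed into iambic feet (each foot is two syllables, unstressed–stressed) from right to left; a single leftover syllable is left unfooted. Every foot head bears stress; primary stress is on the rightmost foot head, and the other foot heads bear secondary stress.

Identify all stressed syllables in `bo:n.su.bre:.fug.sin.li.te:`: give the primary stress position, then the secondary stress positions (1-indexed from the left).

primary 7, secondary 3, 5

Parse right to left into iambic (σˈσ) feet: bo:n (su.ˈbre:) (fug.ˈsin) (li.ˈte:). Syllable 1 is left unfooted.
Foot heads (stressed positions): 3, 5, 7.
End Rule Rightmost: primary stress on the rightmost head = syllable 7.
Secondary stress on 3, 5: bo:n.su.ˌbre:.fug.ˌsin.li.ˈte:.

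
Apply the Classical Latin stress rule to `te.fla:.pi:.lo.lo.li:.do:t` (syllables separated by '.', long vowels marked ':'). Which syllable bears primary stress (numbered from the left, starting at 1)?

6

Classical Latin: stress the penult if heavy (long vowel or closed), else the antepenult.
Weights: 5 lo L, 6 li: H, 7 do:t H.
The penult (syllable 6, li:) is heavy, so it takes stress.
Stress on syllable 6: te.fla:.pi:.lo.lo.ˈli:.do:t.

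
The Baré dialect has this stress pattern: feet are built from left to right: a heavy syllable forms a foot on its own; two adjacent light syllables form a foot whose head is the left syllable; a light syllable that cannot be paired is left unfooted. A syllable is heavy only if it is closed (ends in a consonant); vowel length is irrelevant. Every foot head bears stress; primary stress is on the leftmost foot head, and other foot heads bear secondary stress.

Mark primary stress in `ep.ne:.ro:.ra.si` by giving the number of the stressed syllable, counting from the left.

Weights: 1 ep H, 2 ne: L, 3 ro: L, 4 ra L, 5 si L.
Parse left to right (heavy = foot alone; LL = one foot; stranded L unfooted): (ˈep) (ˈne:.ro:) (ˈra.si).
Foot heads: 1, 2, 4.
Primary stress on the leftmost head = syllable 1.
Primary stress: syllable 1 → ˈep.ne:.ro:.ra.si.

1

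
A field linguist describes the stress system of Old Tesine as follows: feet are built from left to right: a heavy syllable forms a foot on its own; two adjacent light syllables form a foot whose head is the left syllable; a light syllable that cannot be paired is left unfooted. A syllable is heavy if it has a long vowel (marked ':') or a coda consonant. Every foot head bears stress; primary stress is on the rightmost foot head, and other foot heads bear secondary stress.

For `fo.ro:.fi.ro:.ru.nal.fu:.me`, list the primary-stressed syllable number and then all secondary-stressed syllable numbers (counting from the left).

Weights: 1 fo L, 2 ro: H, 3 fi L, 4 ro: H, 5 ru L, 6 nal H, 7 fu: H, 8 me L.
Parse left to right (heavy = foot alone; LL = one foot; stranded L unfooted): fo (ˈro:) fi (ˈro:) ru (ˈnal) (ˈfu:) me.
Foot heads: 2, 4, 6, 7.
Primary stress on the rightmost head = syllable 7.
Secondary stress on 2, 4, 6: fo.ˌro:.fi.ˌro:.ru.ˌnal.ˈfu:.me.

primary 7, secondary 2, 4, 6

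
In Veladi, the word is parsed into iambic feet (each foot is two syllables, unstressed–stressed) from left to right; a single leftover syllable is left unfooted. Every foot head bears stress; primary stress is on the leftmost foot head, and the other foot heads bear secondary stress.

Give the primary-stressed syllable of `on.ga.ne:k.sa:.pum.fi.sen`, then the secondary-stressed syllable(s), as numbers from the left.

Parse left to right into iambic (σˈσ) feet: (on.ˈga) (ne:k.ˈsa:) (pum.ˈfi) sen. Syllable 7 is left unfooted.
Foot heads (stressed positions): 2, 4, 6.
End Rule Leftmost: primary stress on the leftmost head = syllable 2.
Secondary stress on 4, 6: on.ˈga.ne:k.ˌsa:.pum.ˌfi.sen.

primary 2, secondary 4, 6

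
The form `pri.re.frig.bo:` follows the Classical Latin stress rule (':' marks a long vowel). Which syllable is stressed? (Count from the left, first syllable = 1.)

3

Classical Latin: stress the penult if heavy (long vowel or closed), else the antepenult.
Weights: 2 re L, 3 frig H, 4 bo: H.
The penult (syllable 3, frig) is heavy, so it takes stress.
Stress on syllable 3: pri.re.ˈfrig.bo:.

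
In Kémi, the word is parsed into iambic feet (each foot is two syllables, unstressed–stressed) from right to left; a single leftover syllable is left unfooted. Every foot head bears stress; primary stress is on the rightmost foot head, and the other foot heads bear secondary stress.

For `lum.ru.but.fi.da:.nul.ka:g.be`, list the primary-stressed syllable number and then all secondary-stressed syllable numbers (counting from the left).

Parse right to left into iambic (σˈσ) feet: (lum.ˈru) (but.ˈfi) (da:.ˈnul) (ka:g.ˈbe).
Foot heads (stressed positions): 2, 4, 6, 8.
End Rule Rightmost: primary stress on the rightmost head = syllable 8.
Secondary stress on 2, 4, 6: lum.ˌru.but.ˌfi.da:.ˌnul.ka:g.ˈbe.

primary 8, secondary 2, 4, 6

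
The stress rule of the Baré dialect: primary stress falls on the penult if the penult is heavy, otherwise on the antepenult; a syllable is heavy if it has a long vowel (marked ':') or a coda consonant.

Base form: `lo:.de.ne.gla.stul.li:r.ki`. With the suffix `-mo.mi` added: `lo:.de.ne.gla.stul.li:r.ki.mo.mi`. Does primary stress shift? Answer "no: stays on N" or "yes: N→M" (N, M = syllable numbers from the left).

Base `lo:.de.ne.gla.stul.li:r.ki` (7 syllables):
  Weights: 5 stul H, 6 li:r H, 7 ki L.
  The penult (syllable 6, li:r) is heavy, so it takes stress.
  → primary stress on syllable 6.
Suffixed `lo:.de.ne.gla.stul.li:r.ki.mo.mi` (9 syllables):
  Weights: 7 ki L, 8 mo L, 9 mi L.
  The penult (syllable 8, mo) is light, so stress falls on the antepenult (syllable 7, ki).
  → primary stress on syllable 7.

yes: 6→7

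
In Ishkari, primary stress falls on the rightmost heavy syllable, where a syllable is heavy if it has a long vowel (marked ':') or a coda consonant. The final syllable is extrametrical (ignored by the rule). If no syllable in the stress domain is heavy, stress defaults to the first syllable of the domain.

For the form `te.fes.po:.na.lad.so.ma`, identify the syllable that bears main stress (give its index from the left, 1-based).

5

The final syllable (7, ma) is extrametrical; the stress domain is syllables 1–6.
Weights: 1 te L, 2 fes H, 3 po: H, 4 na L, 5 lad H, 6 so L.
Heavy syllables in the domain: 2, 3, 5. The rightmost is syllable 5 (lad).
Primary stress: syllable 5 → te.fes.po:.na.ˈlad.so.ma.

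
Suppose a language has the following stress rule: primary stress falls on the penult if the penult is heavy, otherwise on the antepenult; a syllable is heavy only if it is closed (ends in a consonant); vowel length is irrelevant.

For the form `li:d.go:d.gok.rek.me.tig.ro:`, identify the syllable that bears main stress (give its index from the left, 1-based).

Weights: 5 me L, 6 tig H, 7 ro: L.
The penult (syllable 6, tig) is heavy, so it takes stress.
Primary stress: syllable 6 → li:d.go:d.gok.rek.me.ˈtig.ro:.

6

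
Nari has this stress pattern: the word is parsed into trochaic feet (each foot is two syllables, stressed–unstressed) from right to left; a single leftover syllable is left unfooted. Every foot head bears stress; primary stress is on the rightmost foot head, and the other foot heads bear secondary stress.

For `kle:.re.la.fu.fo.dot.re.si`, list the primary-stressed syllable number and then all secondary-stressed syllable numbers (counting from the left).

primary 7, secondary 1, 3, 5

Parse right to left into trochaic (ˈσσ) feet: (ˈkle:.re) (ˈla.fu) (ˈfo.dot) (ˈre.si).
Foot heads (stressed positions): 1, 3, 5, 7.
End Rule Rightmost: primary stress on the rightmost head = syllable 7.
Secondary stress on 1, 3, 5: ˌkle:.re.ˌla.fu.ˌfo.dot.ˈre.si.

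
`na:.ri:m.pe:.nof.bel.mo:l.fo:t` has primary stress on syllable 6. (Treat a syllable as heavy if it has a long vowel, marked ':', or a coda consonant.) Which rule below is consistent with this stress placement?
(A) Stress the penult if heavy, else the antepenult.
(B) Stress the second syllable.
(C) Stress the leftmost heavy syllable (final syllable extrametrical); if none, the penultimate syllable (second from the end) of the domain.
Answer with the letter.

A

Rule A → syllable 6 ✓.
Rule B → syllable 2 (observed: 6).
Rule C → syllable 1 (observed: 6).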